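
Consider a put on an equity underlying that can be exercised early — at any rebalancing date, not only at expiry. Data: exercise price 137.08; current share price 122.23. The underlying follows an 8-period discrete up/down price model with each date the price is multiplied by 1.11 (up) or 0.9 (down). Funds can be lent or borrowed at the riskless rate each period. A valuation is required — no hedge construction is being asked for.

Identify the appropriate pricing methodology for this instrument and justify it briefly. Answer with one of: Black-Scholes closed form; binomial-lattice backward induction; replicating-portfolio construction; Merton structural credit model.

framework: binomial-lattice backward induction

Key observation: with exercise allowed before expiry on a discrete up/down model (8 steps from spot 122.23), the strike-137.08 put's value must be rolled back through the tree testing early exercise at each node.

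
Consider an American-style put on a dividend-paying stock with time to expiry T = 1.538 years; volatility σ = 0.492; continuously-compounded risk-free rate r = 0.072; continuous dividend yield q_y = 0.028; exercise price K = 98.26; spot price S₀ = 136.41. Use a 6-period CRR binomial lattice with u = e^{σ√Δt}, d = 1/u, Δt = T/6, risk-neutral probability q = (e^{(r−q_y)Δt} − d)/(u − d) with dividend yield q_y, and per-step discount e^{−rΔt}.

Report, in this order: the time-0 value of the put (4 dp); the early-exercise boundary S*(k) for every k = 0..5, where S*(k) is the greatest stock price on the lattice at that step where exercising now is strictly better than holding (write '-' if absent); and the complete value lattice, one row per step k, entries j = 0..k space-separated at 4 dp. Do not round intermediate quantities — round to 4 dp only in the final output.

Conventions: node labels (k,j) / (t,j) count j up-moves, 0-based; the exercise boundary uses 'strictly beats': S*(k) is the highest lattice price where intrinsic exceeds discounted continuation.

Δt=0.25633  u=1.28287  d=0.77950  q=0.46058  discount=0.98171
step 6 (expiry): payoffs max(K−S,0) = 67.6574 47.8959 15.3735 0.0000 0.0000 0.0000 0.0000
step 5: (k=5,j=0): S=39.2591, K−S=59.0009, hold=57.4848 ⇒ V=59.0009 exercise | (k=5,j=1): S=64.6104, K−S=33.6496, hold=32.3148 ⇒ V=33.6496 exercise | (k=5,j=2): S=106.3322, K−S=0.0000, hold=8.1411 ⇒ V=8.1411 continue | (k=5,j=3): S=174.9957, K−S=0.0000, hold=0.0000 ⇒ V=0.0000 continue | (k=5,j=4): S=287.9983, K−S=0.0000, hold=0.0000 ⇒ V=0.0000 continue | (k=5,j=5): S=473.9717, K−S=0.0000, hold=0.0000 ⇒ V=0.0000 continue  boundary S*=64.6104
step 4: (k=4,j=0): S=50.3641, K−S=47.8959, hold=46.4592 ⇒ V=47.8959 exercise | (k=4,j=1): S=82.8865, K−S=15.3735, hold=21.5004 ⇒ V=21.5004 continue | (k=4,j=2): S=136.4100, K−S=0.0000, hold=4.3112 ⇒ V=4.3112 continue | (k=4,j=3): S=224.4960, K−S=0.0000, hold=0.0000 ⇒ V=0.0000 continue | (k=4,j=4): S=369.4632, K−S=0.0000, hold=0.0000 ⇒ V=0.0000 continue  boundary S*=50.3641
step 3: (k=3,j=0): S=64.6104, K−S=33.6496, hold=35.0851 ⇒ V=35.0851 continue | (k=3,j=1): S=106.3322, K−S=0.0000, hold=13.3350 ⇒ V=13.3350 continue | (k=3,j=2): S=174.9957, K−S=0.0000, hold=2.2830 ⇒ V=2.2830 continue | (k=3,j=3): S=287.9983, K−S=0.0000, hold=0.0000 ⇒ V=0.0000 continue  boundary S*=-
step 2: (k=2,j=0): S=82.8865, K−S=15.3735, hold=24.6091 ⇒ V=24.6091 continue | (k=2,j=1): S=136.4100, K−S=0.0000, hold=8.0939 ⇒ V=8.0939 continue | (k=2,j=2): S=224.4960, K−S=0.0000, hold=1.2090 ⇒ V=1.2090 continue  boundary S*=-
step 1: (k=1,j=0): S=106.3322, K−S=0.0000, hold=16.6916 ⇒ V=16.6916 continue | (k=1,j=1): S=174.9957, K−S=0.0000, hold=4.8328 ⇒ V=4.8328 continue  boundary S*=-
step 0: (k=0,j=0): S=136.4100, K−S=0.0000, hold=11.0244 ⇒ V=11.0244 continue  boundary S*=-

price = 11.0244
boundary = - - - - 50.3641 64.6104
tree:
11.0244
16.6916 4.8328
24.6091 8.0939 1.2090
35.0851 13.3350 2.2830 0.0000
47.8959 21.5004 4.3112 0.0000 0.0000
59.0009 33.6496 8.1411 0.0000 0.0000 0.0000
67.6574 47.8959 15.3735 0.0000 0.0000 0.0000 0.0000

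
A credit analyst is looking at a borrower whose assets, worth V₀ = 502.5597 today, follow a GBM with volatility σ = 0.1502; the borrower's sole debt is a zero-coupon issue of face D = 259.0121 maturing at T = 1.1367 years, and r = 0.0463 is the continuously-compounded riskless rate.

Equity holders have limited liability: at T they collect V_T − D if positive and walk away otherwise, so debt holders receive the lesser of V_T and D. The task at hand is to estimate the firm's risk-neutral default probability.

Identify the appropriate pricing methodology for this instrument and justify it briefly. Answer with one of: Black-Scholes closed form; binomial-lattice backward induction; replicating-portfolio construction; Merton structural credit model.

framework: Merton structural credit model

Key observation: the question is about default risk generated by asset-value dynamics against a debt face of 259.0121 — the structural framework prices exactly that.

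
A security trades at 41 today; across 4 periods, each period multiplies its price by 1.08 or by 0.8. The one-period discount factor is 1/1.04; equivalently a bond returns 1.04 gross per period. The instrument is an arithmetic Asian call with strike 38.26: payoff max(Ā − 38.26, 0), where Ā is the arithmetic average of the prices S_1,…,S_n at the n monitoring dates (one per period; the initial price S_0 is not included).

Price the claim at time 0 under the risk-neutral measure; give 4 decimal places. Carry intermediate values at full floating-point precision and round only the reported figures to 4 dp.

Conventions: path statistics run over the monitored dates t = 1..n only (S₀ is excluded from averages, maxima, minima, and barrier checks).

price = 6.4822

No-arbitrage gives p* = (R−d)/(u−d) = 0.8571: enumerate every path, weight its payoff by its p*-probability, and discount by R^4.
Enumerate all 2^4 = 16 price paths (U = up ×1.08, D = down ×0.8); each path with k up-moves has probability p*^k·(1−p*)^(4−k).
DDDD: Ā=24.2064, payoff=0.0000, prob=0.000416
UDDD: Ā=32.6786, payoff=0.0000, prob=0.002499
DUDD: Ā=29.8086, payoff=0.0000, prob=0.002499
UUDD: Ā=40.2417, payoff=1.9817, prob=0.014994
DDUD: Ā=27.5126, payoff=0.0000, prob=0.002499
UDUD: Ā=37.1421, payoff=0.0000, prob=0.014994
DUUD: Ā=34.2721, payoff=0.0000, prob=0.014994
UUUD: Ā=46.2673, payoff=8.0073, prob=0.089963
DDDU: Ā=25.6758, payoff=0.0000, prob=0.002499
UDDU: Ā=34.6624, payoff=0.0000, prob=0.014994
DUDU: Ā=31.7924, payoff=0.0000, prob=0.014994
UUDU: Ā=42.9197, payoff=4.6597, prob=0.089963
DDUU: Ā=29.4964, payoff=0.0000, prob=0.014994
UDUU: Ā=39.8201, payoff=1.5601, prob=0.089963
DUUU: Ā=36.9501, payoff=0.0000, prob=0.089963
UUUU: Ā=49.8827, payoff=11.6227, prob=0.539775
Price = Σ prob·payoff / R^4 = 7.583243 / 1.169859 = 6.4822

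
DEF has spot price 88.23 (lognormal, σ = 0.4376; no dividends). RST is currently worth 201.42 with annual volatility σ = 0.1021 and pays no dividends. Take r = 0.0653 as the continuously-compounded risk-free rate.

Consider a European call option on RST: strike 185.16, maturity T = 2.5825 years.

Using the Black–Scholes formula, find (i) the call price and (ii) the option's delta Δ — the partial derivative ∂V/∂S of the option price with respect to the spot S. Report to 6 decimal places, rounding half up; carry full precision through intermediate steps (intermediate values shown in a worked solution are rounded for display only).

σ√T = 0.1021·√2.5825 = 0.164076
d₁ = (ln(S/K) + (r+σ²/2)T) / (σ√T) = (ln(201.42/185.16) + (0.0653+0.1021²/2)·2.5825) / 0.164076 = (0.084172 + 0.182098) / 0.164076 = 1.622841
d₂ = d₁ − σ√T = 1.622841 − 0.164076 = 1.458764
e^{−rT} = 0.844815
N(d₁) = 0.947688,  N(d₂) = 0.927685
Call price V = S·N(d₁) − K·e^{−rT}·N(d₂) = 190.883371 − 145.114058 = 45.769313
Δ = N(d₁) = 0.947688

price = 45.769313
Δ = 0.947688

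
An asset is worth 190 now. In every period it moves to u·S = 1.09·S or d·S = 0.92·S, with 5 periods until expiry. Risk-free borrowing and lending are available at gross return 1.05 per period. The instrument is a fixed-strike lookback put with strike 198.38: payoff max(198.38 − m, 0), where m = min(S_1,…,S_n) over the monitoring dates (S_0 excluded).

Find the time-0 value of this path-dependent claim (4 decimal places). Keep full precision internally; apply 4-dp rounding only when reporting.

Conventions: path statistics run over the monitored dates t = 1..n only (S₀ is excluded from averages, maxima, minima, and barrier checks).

price = 7.3819

No-arbitrage gives p* = (R−d)/(u−d) = 0.7647: enumerate every path, weight its payoff by its p*-probability, and discount by R^5.
Enumerate all 2^5 = 32 price paths (U = up ×1.09, D = down ×0.92); each path with k up-moves has probability p*^k·(1−p*)^(5−k).
DDDDD: m=125.2255, payoff=73.1545, prob=0.000721
UDDDD: m=148.3650, payoff=50.0150, prob=0.002344
DUDDD: m=148.3650, payoff=50.0150, prob=0.002344
UUDDD: m=175.7803, payoff=22.5997, prob=0.007618
DDUDD: m=148.3650, payoff=50.0150, prob=0.002344
UDUDD: m=175.7803, payoff=22.5997, prob=0.007618
DUUDD: m=174.8000, payoff=23.5800, prob=0.007618
UUUDD: m=207.1000, payoff=0.0000, prob=0.024757
DDDUD: m=147.9507, payoff=50.4293, prob=0.002344
UDDUD: m=175.2894, payoff=23.0906, prob=0.007618
DUDUD: m=174.8000, payoff=23.5800, prob=0.007618
UUDUD: m=207.1000, payoff=0.0000, prob=0.024757
DDUUD: m=160.8160, payoff=37.5640, prob=0.007618
UDUUD: m=190.5320, payoff=7.8480, prob=0.024757
DUUUD: m=174.8000, payoff=23.5800, prob=0.024757
UUUUD: m=207.1000, payoff=0.0000, prob=0.080462
DDDDU: m=136.1147, payoff=62.2653, prob=0.002344
UDDDU: m=161.2663, payoff=37.1137, prob=0.007618
DUDDU: m=161.2663, payoff=37.1137, prob=0.007618
UUDDU: m=191.0655, payoff=7.3145, prob=0.024757
DDUDU: m=160.8160, payoff=37.5640, prob=0.007618
UDUDU: m=190.5320, payoff=7.8480, prob=0.024757
DUUDU: m=174.8000, payoff=23.5800, prob=0.024757
UUUDU: m=207.1000, payoff=0.0000, prob=0.080462
DDDUU: m=147.9507, payoff=50.4293, prob=0.007618
UDDUU: m=175.2894, payoff=23.0906, prob=0.024757
DUDUU: m=174.8000, payoff=23.5800, prob=0.024757
UUDUU: m=207.1000, payoff=0.0000, prob=0.080462
DDUUU: m=160.8160, payoff=37.5640, prob=0.024757
UDUUU: m=190.5320, payoff=7.8480, prob=0.080462
DUUUU: m=174.8000, payoff=23.5800, prob=0.080462
UUUUU: m=207.1000, payoff=0.0000, prob=0.261500
Price = Σ prob·payoff / R^5 = 9.421367 / 1.276282 = 7.3819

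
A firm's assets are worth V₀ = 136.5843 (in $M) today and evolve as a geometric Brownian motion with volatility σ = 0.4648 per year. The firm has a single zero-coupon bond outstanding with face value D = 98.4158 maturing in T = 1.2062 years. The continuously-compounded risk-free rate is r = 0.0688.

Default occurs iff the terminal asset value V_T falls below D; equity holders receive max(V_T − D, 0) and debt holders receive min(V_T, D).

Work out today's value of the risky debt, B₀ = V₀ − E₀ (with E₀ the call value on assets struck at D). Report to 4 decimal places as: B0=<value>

B0=83.9371

With assets at 136.5843 and a single debt payment of 98.4158 at 1.2062 years:
d₁ = [ln(V₀/D) + (r + σ²/2)T] / (σ√T)
   = [ln(136.5843/98.4158) + (0.0688 + 0.5·0.4648²)·1.2062] / (0.4648·√1.2062)
   = [0.327741 + 0.213280] / 0.510477 = 1.059834
d₂ = d₁ − σ√T = 1.059834 − 0.510477 = 0.549357
N(d₁) = 0.855390,  N(d₂) = 0.708620,  e^(−rT) = 0.920364
E₀ = V₀·N(d₁) − D·e^(−rT)·N(d₂)
   = 136.5843·0.855390 − 98.4158·0.920364·0.708620 = 52.647240
B₀ = V₀ − E₀ = 136.5843 − 52.647240 = 83.937060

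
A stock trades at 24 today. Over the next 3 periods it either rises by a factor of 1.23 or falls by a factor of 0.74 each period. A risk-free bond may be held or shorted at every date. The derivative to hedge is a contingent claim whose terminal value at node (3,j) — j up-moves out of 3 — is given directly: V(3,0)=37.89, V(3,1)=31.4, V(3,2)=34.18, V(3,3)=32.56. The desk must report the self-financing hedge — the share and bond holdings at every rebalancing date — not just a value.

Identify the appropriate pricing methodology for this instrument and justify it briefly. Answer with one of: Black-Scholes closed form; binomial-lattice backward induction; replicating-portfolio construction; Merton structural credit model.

framework: replicating-portfolio construction

Key observation: since the answer must list Δ and B at each node of the 1.23/0.74 lattice on 24, the replicating-portfolio method — solving the two-state system at every node — is the one that applies.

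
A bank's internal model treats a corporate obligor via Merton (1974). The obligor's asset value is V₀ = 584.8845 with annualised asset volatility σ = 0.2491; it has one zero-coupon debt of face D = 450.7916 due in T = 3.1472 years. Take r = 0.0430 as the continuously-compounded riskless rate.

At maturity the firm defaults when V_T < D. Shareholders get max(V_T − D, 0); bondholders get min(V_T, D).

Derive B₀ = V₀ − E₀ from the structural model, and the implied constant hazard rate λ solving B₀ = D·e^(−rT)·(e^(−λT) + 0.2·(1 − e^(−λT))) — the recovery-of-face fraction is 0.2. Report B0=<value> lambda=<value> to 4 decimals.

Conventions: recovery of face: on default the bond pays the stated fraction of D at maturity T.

B0=372.5784 lambda=0.0221

Equity is a call on the firm's assets struck at D = 450.7916:
d₁ = [ln(V₀/D) + (r + σ²/2)T] / (σ√T)
   = [ln(584.8845/450.7916) + (0.0430 + 0.5·0.2491²)·3.1472] / (0.2491·√3.1472)
   = [0.260409 + 0.232973] / 0.441912 = 1.116471
d₂ = d₁ − σ√T = 1.116471 − 0.441912 = 0.674559
N(d₁) = 0.867890,  N(d₂) = 0.750022,  e^(−rT) = 0.873428
E₀ = V₀·N(d₁) − D·e^(−rT)·N(d₂)
   = 584.8845·0.867890 − 450.7916·0.873428·0.750022 = 212.306091
B₀ = V₀ − E₀ = 584.8845 − 212.306091 = 372.578409
e^(−λT) = (B₀·e^(rT)/D − 0.2)/(1 − 0.2) = (372.5784·1.144914/450.7916 − 0.2)/0.8 = 0.93283664
λ = −ln(0.93283664)/3.1472 = 0.022091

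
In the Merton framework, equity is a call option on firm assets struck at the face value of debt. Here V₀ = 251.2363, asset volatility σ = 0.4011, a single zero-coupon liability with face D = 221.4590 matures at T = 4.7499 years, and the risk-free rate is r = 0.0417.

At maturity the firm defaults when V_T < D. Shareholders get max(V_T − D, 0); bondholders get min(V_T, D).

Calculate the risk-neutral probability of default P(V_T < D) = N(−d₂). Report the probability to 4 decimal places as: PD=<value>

Equity is a call on the firm's assets struck at D = 221.4590:
d₁ = [ln(V₀/D) + (r + σ²/2)T] / (σ√T)
   = [ln(251.2363/221.4590) + (0.0417 + 0.5·0.4011²)·4.7499] / (0.4011·√4.7499)
   = [0.126156 + 0.580156] / 0.874168 = 0.807982
d₂ = d₁ − σ√T = 0.807982 − 0.874168 = -0.066186
risk-neutral PD = N(−d₂) = N(0.066186) = 0.526385

PD=0.5264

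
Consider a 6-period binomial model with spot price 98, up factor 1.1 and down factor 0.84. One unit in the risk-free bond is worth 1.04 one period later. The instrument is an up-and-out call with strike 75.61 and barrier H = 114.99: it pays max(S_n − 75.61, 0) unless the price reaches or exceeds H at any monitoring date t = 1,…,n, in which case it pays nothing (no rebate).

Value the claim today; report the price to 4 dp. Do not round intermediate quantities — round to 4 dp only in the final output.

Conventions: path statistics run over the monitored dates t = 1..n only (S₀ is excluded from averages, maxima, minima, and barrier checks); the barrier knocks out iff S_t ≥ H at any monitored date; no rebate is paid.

No-arbitrage gives p* = (R−d)/(u−d) = 0.7692: enumerate every path, weight its payoff by its p*-probability, and discount by R^6.
Enumerate all 2^6 = 64 price paths (U = up ×1.1, D = down ×0.84); each path with k up-moves has probability p*^k·(1−p*)^(6−k).
DDDDDD: M=82.3200, payoff=0.0000, prob=0.000151
UDDDDD: M=107.8000, payoff=0.0000, prob=0.000503
DUDDDD: M=90.5520, payoff=0.0000, prob=0.000503
UUDDDD: M=118.5800, payoff=0.0000, prob=0.001678
DDUDDD: M=82.3200, payoff=0.0000, prob=0.000503
UDUDDD: M=107.8000, payoff=0.0000, prob=0.001678
DUUDDD: M=99.6072, payoff=0.0000, prob=0.001678
UUUDDD: M=130.4380, payoff=0.0000, prob=0.005594
DDDUDD: M=82.3200, payoff=0.0000, prob=0.000503
UDDUDD: M=107.8000, payoff=0.0000, prob=0.001678
DUDUDD: M=90.5520, payoff=0.0000, prob=0.001678
UUDUDD: M=118.5800, payoff=0.0000, prob=0.005594
DDUUDD: M=83.6700, payoff=0.0000, prob=0.001678
UDUUDD: M=109.5679, payoff=1.7011, prob=0.005594
DUUUDD: M=109.5679, payoff=1.7011, prob=0.005594
UUUUDD: M=143.4818, payoff=0.0000, prob=0.018646
DDDDUD: M=82.3200, payoff=0.0000, prob=0.000503
UDDDUD: M=107.8000, payoff=0.0000, prob=0.001678
DUDDUD: M=90.5520, payoff=0.0000, prob=0.001678
UUDDUD: M=118.5800, payoff=0.0000, prob=0.005594
DDUDUD: M=82.3200, payoff=0.0000, prob=0.001678
UDUDUD: M=107.8000, payoff=1.7011, prob=0.005594
DUUDUD: M=99.6072, payoff=1.7011, prob=0.005594
UUUDUD: M=130.4380, payoff=0.0000, prob=0.018646
DDDUUD: M=82.3200, payoff=0.0000, prob=0.001678
UDDUUD: M=107.8000, payoff=1.7011, prob=0.005594
DUDUUD: M=92.0371, payoff=1.7011, prob=0.005594
UUDUUD: M=120.5247, payoff=0.0000, prob=0.018646
DDUUUD: M=92.0371, payoff=1.7011, prob=0.005594
UDUUUD: M=120.5247, payoff=0.0000, prob=0.018646
DUUUUD: M=120.5247, payoff=0.0000, prob=0.018646
UUUUUD: M=157.8300, payoff=0.0000, prob=0.062153
DDDDDU: M=82.3200, payoff=0.0000, prob=0.000503
UDDDDU: M=107.8000, payoff=0.0000, prob=0.001678
DUDDDU: M=90.5520, payoff=0.0000, prob=0.001678
UUDDDU: M=118.5800, payoff=0.0000, prob=0.005594
DDUDDU: M=82.3200, payoff=0.0000, prob=0.001678
UDUDDU: M=107.8000, payoff=1.7011, prob=0.005594
DUUDDU: M=99.6072, payoff=1.7011, prob=0.005594
UUUDDU: M=130.4380, payoff=0.0000, prob=0.018646
DDDUDU: M=82.3200, payoff=0.0000, prob=0.001678
UDDUDU: M=107.8000, payoff=1.7011, prob=0.005594
DUDUDU: M=90.5520, payoff=1.7011, prob=0.005594
UUDUDU: M=118.5800, payoff=0.0000, prob=0.018646
DDUUDU: M=83.6700, payoff=1.7011, prob=0.005594
UDUUDU: M=109.5679, payoff=25.6308, prob=0.018646
DUUUDU: M=109.5679, payoff=25.6308, prob=0.018646
UUUUDU: M=143.4818, payoff=0.0000, prob=0.062153
DDDDUU: M=82.3200, payoff=0.0000, prob=0.001678
UDDDUU: M=107.8000, payoff=1.7011, prob=0.005594
DUDDUU: M=90.5520, payoff=1.7011, prob=0.005594
UUDDUU: M=118.5800, payoff=0.0000, prob=0.018646
DDUDUU: M=82.3200, payoff=1.7011, prob=0.005594
UDUDUU: M=107.8000, payoff=25.6308, prob=0.018646
DUUDUU: M=101.2408, payoff=25.6308, prob=0.018646
UUUDUU: M=132.5772, payoff=0.0000, prob=0.062153
DDDUUU: M=82.3200, payoff=1.7011, prob=0.005594
UDDUUU: M=107.8000, payoff=25.6308, prob=0.018646
DUDUUU: M=101.2408, payoff=25.6308, prob=0.018646
UUDUUU: M=132.5772, payoff=0.0000, prob=0.062153
DDUUUU: M=101.2408, payoff=25.6308, prob=0.018646
UDUUUU: M=132.5772, payoff=0.0000, prob=0.062153
DUUUUU: M=132.5772, payoff=0.0000, prob=0.062153
UUUUUU: M=173.6130, payoff=0.0000, prob=0.207176
Price = Σ prob·payoff / R^6 = 3.497603 / 1.265319 = 2.7642

price = 2.7642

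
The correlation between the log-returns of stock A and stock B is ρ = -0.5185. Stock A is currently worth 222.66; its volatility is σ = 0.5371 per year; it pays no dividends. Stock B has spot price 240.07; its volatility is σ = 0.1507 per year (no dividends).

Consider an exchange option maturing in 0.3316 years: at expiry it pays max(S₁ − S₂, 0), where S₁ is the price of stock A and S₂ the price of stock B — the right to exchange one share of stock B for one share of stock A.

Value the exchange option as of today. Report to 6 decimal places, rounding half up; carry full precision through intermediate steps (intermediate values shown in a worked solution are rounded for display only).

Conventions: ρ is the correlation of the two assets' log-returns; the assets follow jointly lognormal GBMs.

exchange price = 25.231765

σ_eff = √(σ₁² + σ₂² − 2ρσ₁σ₂) = √(0.5371² + 0.1507² − 2·-0.5185·0.5371·0.1507) = 0.628588
d₁ = (ln(S₁/S₂) + (q₂ − q₁ + σ_eff²/2)T) / (σ_eff√T) = (ln(222.66/240.07) + (0.0 − 0.0 + 0.197561)·0.3316) / 0.361971 = -0.027000
d₂ = d₁ − σ_eff√T = -0.027000 − 0.361971 = -0.388971
N(d₁) = 0.489230,  N(d₂) = 0.348649
V = S₁·e^{−q₁T}·N(d₁) − S₂·e^{−q₂T}·N(d₂) = 108.931908 − 83.700143 = 25.231765
Key observation: r never enters — measured in units of stock B, the claim is a call on S₁/S₂ struck at 1, so only the dividend yields and σ_eff matter.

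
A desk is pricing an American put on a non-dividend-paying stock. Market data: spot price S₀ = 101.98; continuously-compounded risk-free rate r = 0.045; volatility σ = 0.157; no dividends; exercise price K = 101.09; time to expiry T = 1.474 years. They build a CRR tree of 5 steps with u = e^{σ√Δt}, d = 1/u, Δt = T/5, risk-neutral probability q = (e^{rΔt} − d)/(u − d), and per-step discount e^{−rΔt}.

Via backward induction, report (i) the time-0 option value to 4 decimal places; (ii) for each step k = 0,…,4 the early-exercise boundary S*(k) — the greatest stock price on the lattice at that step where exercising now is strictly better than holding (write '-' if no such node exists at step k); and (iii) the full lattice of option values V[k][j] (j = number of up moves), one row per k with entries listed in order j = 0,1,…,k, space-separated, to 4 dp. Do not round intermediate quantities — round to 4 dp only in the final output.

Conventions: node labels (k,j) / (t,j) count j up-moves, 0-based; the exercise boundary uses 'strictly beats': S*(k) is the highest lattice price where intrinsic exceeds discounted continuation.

Δt=0.29480, u=1.08898, d=0.91829, q=0.55694, disc=e^(-rΔt)=0.98682
k=5 terminal: V=max(K-S,0) → 34.4998 22.1218 7.4430 0.0000 0.0000 0.0000
k=4: j=0 S=72.5156 intr=28.5744 cont=27.2422 V=28.5744[EX]; j=1 S=85.9950 intr=15.0950 cont=13.7628 V=15.0950[EX]; j=2 S=101.9800 intr=0.0000 cont=3.2542 V=3.2542[hold]; j=3 S=120.9364 intr=0.0000 cont=0.0000 V=0.0000[hold]; j=4 S=143.4164 intr=0.0000 cont=0.0000 V=0.0000[hold]  S*(4)=85.9950
k=3: j=0 S=78.9682 intr=22.1218 cont=20.7896 V=22.1218[EX]; j=1 S=93.6470 intr=7.4430 cont=8.3884 V=8.3884[hold]; j=2 S=111.0545 intr=0.0000 cont=1.4228 V=1.4228[hold]; j=3 S=131.6976 intr=0.0000 cont=0.0000 V=0.0000[hold]  S*(3)=78.9682
k=2: j=0 S=85.9950 intr=15.0950 cont=14.2824 V=15.0950[EX]; j=1 S=101.9800 intr=0.0000 cont=4.4496 V=4.4496[hold]; j=2 S=120.9364 intr=0.0000 cont=0.6221 V=0.6221[hold]  S*(2)=85.9950
k=1: j=0 S=93.6470 intr=7.4430 cont=9.0454 V=9.0454[hold]; j=1 S=111.0545 intr=0.0000 cont=2.2874 V=2.2874[hold]  S*(1)=-
k=0: j=0 S=101.9800 intr=0.0000 cont=5.2120 V=5.2120[hold]  S*(0)=-

price = 5.2120
boundary = - - 85.9950 78.9682 85.9950
tree:
5.2120
9.0454 2.2874
15.0950 4.4496 0.6221
22.1218 8.3884 1.4228 0.0000
28.5744 15.0950 3.2542 0.0000 0.0000
34.4998 22.1218 7.4430 0.0000 0.0000 0.0000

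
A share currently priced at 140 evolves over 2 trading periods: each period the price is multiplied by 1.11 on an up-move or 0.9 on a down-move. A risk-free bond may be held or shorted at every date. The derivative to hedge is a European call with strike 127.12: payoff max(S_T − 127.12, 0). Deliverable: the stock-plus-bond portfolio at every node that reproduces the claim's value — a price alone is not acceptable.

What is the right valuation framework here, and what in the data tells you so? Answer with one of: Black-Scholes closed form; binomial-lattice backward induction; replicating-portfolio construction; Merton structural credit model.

Key observation: the task asks for the hedge itself — share and bond holdings at every node of the 2-period tree on spot 140 with factors 1.11/0.9 — which is exactly what the replicating-portfolio construction produces.

framework: replicating-portfolio construction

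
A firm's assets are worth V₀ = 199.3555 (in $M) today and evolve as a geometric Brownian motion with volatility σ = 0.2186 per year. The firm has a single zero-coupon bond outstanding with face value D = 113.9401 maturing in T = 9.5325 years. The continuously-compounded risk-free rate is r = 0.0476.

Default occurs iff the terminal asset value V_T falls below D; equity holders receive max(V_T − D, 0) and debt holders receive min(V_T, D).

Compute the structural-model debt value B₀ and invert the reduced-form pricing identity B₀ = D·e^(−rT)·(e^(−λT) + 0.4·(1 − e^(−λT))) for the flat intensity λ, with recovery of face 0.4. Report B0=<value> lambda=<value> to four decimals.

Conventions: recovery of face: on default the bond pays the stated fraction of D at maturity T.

With assets at 199.3555 and a single debt payment of 113.9401 at 9.5325 years:
d₁ = [ln(V₀/D) + (r + σ²/2)T] / (σ√T)
   = [ln(199.3555/113.9401) + (0.0476 + 0.5·0.2186²)·9.5325] / (0.2186·√9.5325)
   = [0.559417 + 0.681507] / 0.674922 = 1.838618
d₂ = d₁ − σ√T = 1.838618 − 0.674922 = 1.163696
N(d₁) = 0.967014,  N(d₂) = 0.877726,  e^(−rT) = 0.635243
E₀ = V₀·N(d₁) − D·e^(−rT)·N(d₂)
   = 199.3555·0.967014 − 113.9401·0.635243·0.877726 = 129.250047
B₀ = V₀ − E₀ = 199.3555 − 129.250047 = 70.105453
e^(−λT) = (B₀·e^(rT)/D − 0.4)/(1 − 0.4) = (70.1055·1.574200/113.9401 − 0.4)/0.6 = 0.94763265
λ = −ln(0.94763265)/9.5325 = 0.005643

B0=70.1055 lambda=0.0056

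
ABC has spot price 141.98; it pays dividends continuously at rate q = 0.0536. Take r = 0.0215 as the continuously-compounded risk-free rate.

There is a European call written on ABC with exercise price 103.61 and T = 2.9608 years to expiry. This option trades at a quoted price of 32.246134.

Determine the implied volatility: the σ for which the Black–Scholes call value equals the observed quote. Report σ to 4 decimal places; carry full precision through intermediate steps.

At σ = 0.2399 the Black–Scholes value reproduces the quote:
σ√T = 0.2399·√2.9608 = 0.412795
d₁ = (ln(S/K) + (r−q+σ²/2)T) / (σ√T) = (ln(141.98/103.61) + (0.0215−0.0536+0.2399²/2)·2.9608) / 0.412795 = (0.315052 − 0.009842) / 0.412795 = 0.739375
d₂ = d₁ − σ√T = 0.739375 − 0.412795 = 0.326580
e^{−rT} = 0.938327
e^{−qT} = 0.853253
N(d₁) = 0.770160,  N(d₂) = 0.628007
V = S·e^{−qT}·N(d₁) − K·e^{−rT}·N(d₂) = 93.301005 − 61.054871 = 32.246134 (the quoted price), and the Black–Scholes price is strictly increasing in σ, so σ is unique

sigma = 0.2399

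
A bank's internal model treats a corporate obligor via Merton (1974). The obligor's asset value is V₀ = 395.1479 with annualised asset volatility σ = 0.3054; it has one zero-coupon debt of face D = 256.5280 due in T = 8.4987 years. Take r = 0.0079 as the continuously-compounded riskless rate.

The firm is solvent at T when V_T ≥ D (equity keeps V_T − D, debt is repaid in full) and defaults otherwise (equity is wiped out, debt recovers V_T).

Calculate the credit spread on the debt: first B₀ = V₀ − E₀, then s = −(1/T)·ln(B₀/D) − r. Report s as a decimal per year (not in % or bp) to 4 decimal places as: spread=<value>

Apply the equity-as-call identities (strike 256.5280, horizon 8.4987 years):
d₁ = [ln(V₀/D) + (r + σ²/2)T] / (σ√T)
   = [ln(395.1479/256.5280) + (0.0079 + 0.5·0.3054²)·8.4987] / (0.3054·√8.4987)
   = [0.432022 + 0.463473] / 0.890318 = 1.005815
d₂ = d₁ − σ√T = 1.005815 − 0.890318 = 0.115497
N(d₁) = 0.842748,  N(d₂) = 0.545974,  e^(−rT) = 0.935065
E₀ = V₀·N(d₁) − D·e^(−rT)·N(d₂)
   = 395.1479·0.842748 − 256.5280·0.935065·0.545974 = 202.047007
B₀ = V₀ − E₀ = 395.1479 − 202.047007 = 193.100893
spread = −(1/T)·ln(B₀/D) − r = −(1/8.4987)·ln(193.100893/256.5280) − 0.0079 = 0.02551982

spread=0.0255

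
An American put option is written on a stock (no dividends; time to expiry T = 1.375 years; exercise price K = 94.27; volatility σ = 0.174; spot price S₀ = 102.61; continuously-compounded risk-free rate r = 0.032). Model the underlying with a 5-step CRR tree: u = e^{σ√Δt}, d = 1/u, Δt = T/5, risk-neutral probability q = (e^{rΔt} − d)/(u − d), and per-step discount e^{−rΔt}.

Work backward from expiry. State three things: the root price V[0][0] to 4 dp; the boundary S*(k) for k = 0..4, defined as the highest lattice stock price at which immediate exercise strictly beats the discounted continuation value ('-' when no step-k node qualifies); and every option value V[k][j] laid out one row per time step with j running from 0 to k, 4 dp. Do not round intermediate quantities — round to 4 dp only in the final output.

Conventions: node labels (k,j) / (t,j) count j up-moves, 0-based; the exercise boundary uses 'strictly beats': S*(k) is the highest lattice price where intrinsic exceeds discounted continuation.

Δt=0.27500, u=1.09554, d=0.91279, q=0.52557, disc=e^(-rΔt)=0.99124
k=5 terminal: V=max(K-S,0) → 29.2494 16.2320 0.6083 0.0000 0.0000 0.0000
k=4: j=0 S=71.2326 intr=23.0374 cont=22.2115 V=23.0374[EX]; j=1 S=85.4937 intr=8.7763 cont=7.9504 V=8.7763[EX]; j=2 S=102.6100 intr=0.0000 cont=0.2861 V=0.2861[hold]; j=3 S=123.1531 intr=0.0000 cont=0.0000 V=0.0000[hold]; j=4 S=147.8090 intr=0.0000 cont=0.0000 V=0.0000[hold]  S*(4)=85.4937
k=3: j=0 S=78.0380 intr=16.2320 cont=15.4060 V=16.2320[EX]; j=1 S=93.6617 intr=0.6083 cont=4.2763 V=4.2763[hold]; j=2 S=112.4132 intr=0.0000 cont=0.1345 V=0.1345[hold]; j=3 S=134.9190 intr=0.0000 cont=0.0000 V=0.0000[hold]  S*(3)=78.0380
k=2: j=0 S=85.4937 intr=8.7763 cont=9.8613 V=9.8613[hold]; j=1 S=102.6100 intr=0.0000 cont=2.0811 V=2.0811[hold]; j=2 S=123.1531 intr=0.0000 cont=0.0633 V=0.0633[hold]  S*(2)=-
k=1: j=0 S=93.6617 intr=0.6083 cont=5.7217 V=5.7217[hold]; j=1 S=112.4132 intr=0.0000 cont=1.0116 V=1.0116[hold]  S*(1)=-
k=0: j=0 S=102.6100 intr=0.0000 cont=3.2178 V=3.2178[hold]  S*(0)=-

price = 3.2178
boundary = - - - 78.0380 85.4937
tree:
3.2178
5.7217 1.0116
9.8613 2.0811 0.0633
16.2320 4.2763 0.1345 0.0000
23.0374 8.7763 0.2861 0.0000 0.0000
29.2494 16.2320 0.6083 0.0000 0.0000 0.0000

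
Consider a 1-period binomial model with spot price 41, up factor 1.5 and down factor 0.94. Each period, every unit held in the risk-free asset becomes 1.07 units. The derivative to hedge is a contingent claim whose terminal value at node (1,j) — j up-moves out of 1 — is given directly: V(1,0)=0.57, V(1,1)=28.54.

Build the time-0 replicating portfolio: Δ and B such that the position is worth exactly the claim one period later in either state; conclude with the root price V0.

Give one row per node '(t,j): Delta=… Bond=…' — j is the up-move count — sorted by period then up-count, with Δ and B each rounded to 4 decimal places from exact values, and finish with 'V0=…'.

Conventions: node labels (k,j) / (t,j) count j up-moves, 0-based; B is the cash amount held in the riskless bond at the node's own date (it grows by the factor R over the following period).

(0,0): Delta=1.2182 Bond=-43.3455
V0=6.6010

The replicating-portfolio and risk-neutral prices coincide; use p* = (1.07−0.94)/(1.5−0.94) = 0.2321 for the latter.
At maturity the claim pays: V(1,0)=0.5700, V(1,1)=28.5400
(0,0): S=41.0000. Δ = (V_up−V_dn)/(S_up−S_dn) = (28.5400−0.5700)/(61.5000−38.5400) = 1.2182. V = [p*·28.5400 + (1−p*)·0.5700]/1.07 = 6.6010. B = V − Δ·S = -43.3455.
Sanity check at the root: Δ(0,0)·S0 + B(0,0) reproduces V0 = 6.6010.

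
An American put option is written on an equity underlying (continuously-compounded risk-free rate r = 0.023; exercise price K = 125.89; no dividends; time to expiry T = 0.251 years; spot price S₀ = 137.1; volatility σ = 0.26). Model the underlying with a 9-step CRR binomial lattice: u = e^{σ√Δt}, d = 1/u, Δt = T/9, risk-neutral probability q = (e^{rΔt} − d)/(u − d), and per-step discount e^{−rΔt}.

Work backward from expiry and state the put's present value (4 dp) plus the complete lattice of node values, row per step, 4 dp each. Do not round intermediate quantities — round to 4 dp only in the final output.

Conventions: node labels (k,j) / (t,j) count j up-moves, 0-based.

price = 2.5868
tree:
2.5868
3.9274 1.2308
5.8211 2.0123 0.4401
8.3899 3.2241 0.7861 0.0898
11.7038 5.0405 1.3864 0.1785 0.0000
15.7210 7.6455 2.4057 0.3547 0.0000 0.0000
20.2337 11.1656 4.0861 0.7049 0.0000 0.0000 0.0000
24.7231 15.5451 6.7394 1.4010 0.0000 0.0000 0.0000 0.0000
29.0218 20.2337 10.6484 2.7846 0.0000 0.0000 0.0000 0.0000 0.0000
33.1378 24.7231 15.5451 5.5344 0.0000 0.0000 0.0000 0.0000 0.0000 0.0000

Δt=0.02789, u=1.04438, d=0.95751, q=0.49653, disc=e^(-rΔt)=0.99936
k=9 terminal: V=max(K-S,0) → 33.1378 24.7231 15.5451 5.5344 0.0000 0.0000 0.0000 0.0000 0.0000 0.0000
k=8: j=0 S=96.8682 intr=29.0218 cont=28.9411 V=29.0218[EX]; j=1 S=105.6563 intr=20.2337 cont=20.1530 V=20.2337[EX]; j=2 S=115.2416 intr=10.6484 cont=10.5677 V=10.6484[EX]; j=3 S=125.6966 intr=0.1934 cont=2.7846 V=2.7846[hold]; j=4 S=137.1000 intr=0.0000 cont=0.0000 V=0.0000[hold]; j=5 S=149.5380 intr=0.0000 cont=0.0000 V=0.0000[hold]; j=6 S=163.1044 intr=0.0000 cont=0.0000 V=0.0000[hold]; j=7 S=177.9015 intr=0.0000 cont=0.0000 V=0.0000[hold]; j=8 S=194.0411 intr=0.0000 cont=0.0000 V=0.0000[hold]
k=7: j=0 S=101.1669 intr=24.7231 cont=24.6424 V=24.7231[EX]; j=1 S=110.3449 intr=15.5451 cont=15.4644 V=15.5451[EX]; j=2 S=120.3556 intr=5.5344 cont=6.7394 V=6.7394[hold]; j=3 S=131.2745 intr=0.0000 cont=1.4010 V=1.4010[hold]; j=4 S=143.1840 intr=0.0000 cont=0.0000 V=0.0000[hold]; j=5 S=156.1739 intr=0.0000 cont=0.0000 V=0.0000[hold]; j=6 S=170.3423 intr=0.0000 cont=0.0000 V=0.0000[hold]; j=7 S=185.7961 intr=0.0000 cont=0.0000 V=0.0000[hold]
k=6: j=0 S=105.6563 intr=20.2337 cont=20.1530 V=20.2337[EX]; j=1 S=115.2416 intr=10.6484 cont=11.1656 V=11.1656[hold]; j=2 S=125.6966 intr=0.1934 cont=4.0861 V=4.0861[hold]; j=3 S=137.1000 intr=0.0000 cont=0.7049 V=0.7049[hold]; j=4 S=149.5380 intr=0.0000 cont=0.0000 V=0.0000[hold]; j=5 S=163.1044 intr=0.0000 cont=0.0000 V=0.0000[hold]; j=6 S=177.9015 intr=0.0000 cont=0.0000 V=0.0000[hold]
k=5: j=0 S=110.3449 intr=15.5451 cont=15.7210 V=15.7210[hold]; j=1 S=120.3556 intr=5.5344 cont=7.6455 V=7.6455[hold]; j=2 S=131.2745 intr=0.0000 cont=2.4057 V=2.4057[hold]; j=3 S=143.1840 intr=0.0000 cont=0.3547 V=0.3547[hold]; j=4 S=156.1739 intr=0.0000 cont=0.0000 V=0.0000[hold]; j=5 S=170.3423 intr=0.0000 cont=0.0000 V=0.0000[hold]
k=4: j=0 S=115.2416 intr=10.6484 cont=11.7038 V=11.7038[hold]; j=1 S=125.6966 intr=0.1934 cont=5.0405 V=5.0405[hold]; j=2 S=137.1000 intr=0.0000 cont=1.3864 V=1.3864[hold]; j=3 S=149.5380 intr=0.0000 cont=0.1785 V=0.1785[hold]; j=4 S=163.1044 intr=0.0000 cont=0.0000 V=0.0000[hold]
k=3: j=0 S=120.3556 intr=5.5344 cont=8.3899 V=8.3899[hold]; j=1 S=131.2745 intr=0.0000 cont=3.2241 V=3.2241[hold]; j=2 S=143.1840 intr=0.0000 cont=0.7861 V=0.7861[hold]; j=3 S=156.1739 intr=0.0000 cont=0.0898 V=0.0898[hold]
k=2: j=0 S=125.6966 intr=0.1934 cont=5.8211 V=5.8211[hold]; j=1 S=137.1000 intr=0.0000 cont=2.0123 V=2.0123[hold]; j=2 S=149.5380 intr=0.0000 cont=0.4401 V=0.4401[hold]
k=1: j=0 S=131.2745 intr=0.0000 cont=3.9274 V=3.9274[hold]; j=1 S=143.1840 intr=0.0000 cont=1.2308 V=1.2308[hold]
k=0: j=0 S=137.1000 intr=0.0000 cont=2.5868 V=2.5868[hold]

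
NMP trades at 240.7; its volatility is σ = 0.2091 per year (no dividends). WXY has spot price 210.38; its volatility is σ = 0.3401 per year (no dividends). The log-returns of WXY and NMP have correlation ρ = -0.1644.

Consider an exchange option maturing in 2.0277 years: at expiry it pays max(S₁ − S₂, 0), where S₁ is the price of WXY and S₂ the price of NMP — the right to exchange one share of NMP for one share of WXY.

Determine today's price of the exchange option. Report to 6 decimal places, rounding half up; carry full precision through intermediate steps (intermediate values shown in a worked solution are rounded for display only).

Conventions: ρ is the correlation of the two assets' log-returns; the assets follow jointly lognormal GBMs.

exchange price = 40.053327

σ_eff = √(σ₁² + σ₂² − 2ρσ₁σ₂) = √(0.3401² + 0.2091² − 2·-0.1644·0.3401·0.2091) = 0.427520
d₁ = (ln(S₁/S₂) + (q₂ − q₁ + σ_eff²/2)T) / (σ_eff√T) = (ln(210.38/240.7) + (0.0 − 0.0 + 0.091387)·2.0277) / 0.608777 = 0.083231
d₂ = d₁ − σ_eff√T = 0.083231 − 0.608777 = -0.525547
N(d₁) = 0.533166,  N(d₂) = 0.299602
V = S₁·e^{−q₁T}·N(d₁) − S₂·e^{−q₂T}·N(d₂) = 112.167444 − 72.114117 = 40.053327
Key observation: r never enters — measured in units of NMP, the claim is a call on S₁/S₂ struck at 1, so only the dividend yields and σ_eff matter.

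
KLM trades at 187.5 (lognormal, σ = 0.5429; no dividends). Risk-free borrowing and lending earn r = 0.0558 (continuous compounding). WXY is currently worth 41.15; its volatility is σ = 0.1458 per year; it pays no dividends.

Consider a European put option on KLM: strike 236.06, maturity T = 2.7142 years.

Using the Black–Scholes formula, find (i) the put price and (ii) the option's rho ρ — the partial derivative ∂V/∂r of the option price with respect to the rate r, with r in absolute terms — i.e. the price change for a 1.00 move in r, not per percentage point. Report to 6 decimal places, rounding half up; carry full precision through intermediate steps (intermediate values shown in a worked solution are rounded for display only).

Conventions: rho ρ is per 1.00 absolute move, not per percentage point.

σ√T = 0.5429·√2.7142 = 0.894418
d₁ = (ln(S/K) + (r+σ²/2)T) / (σ√T) = (ln(187.5/236.06) + (0.0558+0.5429²/2)·2.7142) / 0.894418 = (-0.230307 + 0.551445) / 0.894418 = 0.359046
d₂ = d₁ − σ√T = 0.359046 − 0.894418 = -0.535372
e^{−rT} = 0.859459
N(−d₁) = 0.359780,  N(−d₂) = 0.703804
Put price V = K·e^{−rT}·N(−d₂) − S·N(−d₁) = 142.790431 − 67.458811 = 75.331620
ρ = −K·T·e^{−rT}·N(−d₂) = -387.561789

price = 75.331620
ρ = -387.561789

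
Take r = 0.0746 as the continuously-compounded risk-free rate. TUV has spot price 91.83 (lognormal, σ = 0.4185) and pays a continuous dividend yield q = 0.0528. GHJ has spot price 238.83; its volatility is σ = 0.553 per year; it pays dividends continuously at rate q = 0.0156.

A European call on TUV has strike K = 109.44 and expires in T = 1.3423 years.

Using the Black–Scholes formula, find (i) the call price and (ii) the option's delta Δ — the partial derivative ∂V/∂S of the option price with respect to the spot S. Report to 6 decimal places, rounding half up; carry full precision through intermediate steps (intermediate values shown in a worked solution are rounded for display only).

σ√T = 0.4185·√1.3423 = 0.484864
d₁ = (ln(S/K) + (r−q+σ²/2)T) / (σ√T) = (ln(91.83/109.44) + (0.0746−0.0528+0.4185²/2)·1.3423) / 0.484864 = (-0.175437 + 0.146809) / 0.484864 = -0.059044
d₂ = d₁ − σ√T = -0.059044 − 0.484864 = -0.543909
e^{−rT} = 0.904715
e^{−qT} = 0.931580
N(d₁) = 0.476458,  N(d₂) = 0.293252
Call price V = S·e^{−qT}·N(d₁) − K·e^{−rT}·N(d₂) = 40.759569 − 29.035473 = 11.724096
Δ = e^{−qT}·N(d₁) = 0.443859

price = 11.724096
Δ = 0.443859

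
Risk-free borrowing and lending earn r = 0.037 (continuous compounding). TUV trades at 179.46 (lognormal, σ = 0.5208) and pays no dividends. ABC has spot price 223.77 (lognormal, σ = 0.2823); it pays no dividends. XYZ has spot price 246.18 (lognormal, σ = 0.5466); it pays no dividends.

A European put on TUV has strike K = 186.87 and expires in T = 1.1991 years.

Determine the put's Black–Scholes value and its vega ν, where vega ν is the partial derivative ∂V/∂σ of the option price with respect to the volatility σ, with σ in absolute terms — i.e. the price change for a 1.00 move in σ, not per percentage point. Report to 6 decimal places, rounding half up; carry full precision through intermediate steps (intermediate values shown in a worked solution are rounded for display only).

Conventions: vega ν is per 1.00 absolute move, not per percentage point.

price = 39.855714
ν = 75.126149

σ√T = 0.5208·√1.1991 = 0.570294
d₁ = (ln(S/K) + (r+σ²/2)T) / (σ√T) = (ln(179.46/186.87) + (0.037+0.5208²/2)·1.1991) / 0.570294 = (-0.040461 + 0.206984) / 0.570294 = 0.291996
d₂ = d₁ − σ√T = 0.291996 − 0.570294 = -0.278298
e^{−rT} = 0.956603
N(−d₁) = 0.385145,  N(−d₂) = 0.609608
Put price V = K·e^{−rT}·N(−d₂) − S·N(−d₁) = 108.973823 − 69.118109 = 39.855714
φ(d₁) = (1/√(2π))·e^{−d₁²/2} = 0.382292
ν = S·φ(d₁)·√T = 75.126149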